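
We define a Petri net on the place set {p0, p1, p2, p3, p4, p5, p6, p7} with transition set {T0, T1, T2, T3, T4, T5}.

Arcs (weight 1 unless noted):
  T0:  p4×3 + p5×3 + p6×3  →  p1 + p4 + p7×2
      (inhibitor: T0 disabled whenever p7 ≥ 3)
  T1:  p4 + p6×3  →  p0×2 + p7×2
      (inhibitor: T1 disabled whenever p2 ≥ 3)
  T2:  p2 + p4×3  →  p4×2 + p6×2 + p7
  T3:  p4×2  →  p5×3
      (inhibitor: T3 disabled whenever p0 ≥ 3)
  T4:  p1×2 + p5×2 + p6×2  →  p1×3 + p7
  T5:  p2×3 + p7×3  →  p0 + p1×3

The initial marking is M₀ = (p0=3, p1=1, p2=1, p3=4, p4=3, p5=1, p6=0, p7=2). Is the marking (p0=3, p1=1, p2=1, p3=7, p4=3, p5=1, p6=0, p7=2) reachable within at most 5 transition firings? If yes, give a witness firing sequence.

NO — not reachable within 5 firings

depth 0: 1 marking
depth 1: 2 markings reached so far
depth 2: 2 markings reached so far
(frontier empty at depth 2; search complete)
target is not among the 2 markings reachable within 5 steps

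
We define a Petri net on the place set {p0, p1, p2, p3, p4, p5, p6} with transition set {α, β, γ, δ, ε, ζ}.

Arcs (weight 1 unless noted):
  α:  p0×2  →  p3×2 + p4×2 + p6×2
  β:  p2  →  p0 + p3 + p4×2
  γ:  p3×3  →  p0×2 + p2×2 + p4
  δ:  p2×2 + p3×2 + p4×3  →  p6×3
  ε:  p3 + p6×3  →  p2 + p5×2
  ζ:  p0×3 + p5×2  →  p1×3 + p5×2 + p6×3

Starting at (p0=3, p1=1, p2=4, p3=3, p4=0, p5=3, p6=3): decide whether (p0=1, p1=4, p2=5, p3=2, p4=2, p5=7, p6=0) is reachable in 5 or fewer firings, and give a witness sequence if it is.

step 1: fire β:  (p0=3, p1=1, p2=4, p3=3, p4=0, p5=3, p6=3) → (p0=4, p1=1, p2=3, p3=4, p4=2, p5=3, p6=3)
step 2: fire ε:  (p0=4, p1=1, p2=3, p3=4, p4=2, p5=3, p6=3) → (p0=4, p1=1, p2=4, p3=3, p4=2, p5=5, p6=0)
step 3: fire ζ:  (p0=4, p1=1, p2=4, p3=3, p4=2, p5=5, p6=0) → (p0=1, p1=4, p2=4, p3=3, p4=2, p5=5, p6=3)
step 4: fire ε:  (p0=1, p1=4, p2=4, p3=3, p4=2, p5=5, p6=3) → (p0=1, p1=4, p2=5, p3=2, p4=2, p5=7, p6=0)

YES — reachable via ⟨β, ε, ζ, ε⟩ (4 firings)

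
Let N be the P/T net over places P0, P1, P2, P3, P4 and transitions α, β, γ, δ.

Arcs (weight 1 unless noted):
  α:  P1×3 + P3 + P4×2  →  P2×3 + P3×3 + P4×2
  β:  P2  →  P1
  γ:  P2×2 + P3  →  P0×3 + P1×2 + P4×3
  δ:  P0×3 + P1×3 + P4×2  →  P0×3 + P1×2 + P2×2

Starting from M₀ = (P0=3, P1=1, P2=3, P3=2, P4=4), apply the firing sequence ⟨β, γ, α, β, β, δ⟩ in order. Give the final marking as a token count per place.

step 1: fire β:  (P0=3, P1=1, P2=3, P3=2, P4=4) → (P0=3, P1=2, P2=2, P3=2, P4=4)
step 2: fire γ:  (P0=3, P1=2, P2=2, P3=2, P4=4) → (P0=6, P1=4, P2=0, P3=1, P4=7)
step 3: fire α:  (P0=6, P1=4, P2=0, P3=1, P4=7) → (P0=6, P1=1, P2=3, P3=3, P4=7)
step 4: fire β:  (P0=6, P1=1, P2=3, P3=3, P4=7) → (P0=6, P1=2, P2=2, P3=3, P4=7)
step 5: fire β:  (P0=6, P1=2, P2=2, P3=3, P4=7) → (P0=6, P1=3, P2=1, P3=3, P4=7)
step 6: fire δ:  (P0=6, P1=3, P2=1, P3=3, P4=7) → (P0=6, P1=2, P2=3, P3=3, P4=5)

(P0=6, P1=2, P2=3, P3=3, P4=5)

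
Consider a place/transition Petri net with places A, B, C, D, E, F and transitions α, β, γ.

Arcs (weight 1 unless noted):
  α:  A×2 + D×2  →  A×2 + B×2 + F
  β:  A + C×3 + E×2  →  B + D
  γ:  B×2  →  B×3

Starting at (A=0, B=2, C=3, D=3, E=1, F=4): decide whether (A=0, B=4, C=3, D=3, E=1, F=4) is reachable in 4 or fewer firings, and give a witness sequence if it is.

YES — reachable via ⟨γ, γ⟩ (2 firings)

step 1: fire γ:  (A=0, B=2, C=3, D=3, E=1, F=4) → (A=0, B=3, C=3, D=3, E=1, F=4)
step 2: fire γ:  (A=0, B=3, C=3, D=3, E=1, F=4) → (A=0, B=4, C=3, D=3, E=1, F=4)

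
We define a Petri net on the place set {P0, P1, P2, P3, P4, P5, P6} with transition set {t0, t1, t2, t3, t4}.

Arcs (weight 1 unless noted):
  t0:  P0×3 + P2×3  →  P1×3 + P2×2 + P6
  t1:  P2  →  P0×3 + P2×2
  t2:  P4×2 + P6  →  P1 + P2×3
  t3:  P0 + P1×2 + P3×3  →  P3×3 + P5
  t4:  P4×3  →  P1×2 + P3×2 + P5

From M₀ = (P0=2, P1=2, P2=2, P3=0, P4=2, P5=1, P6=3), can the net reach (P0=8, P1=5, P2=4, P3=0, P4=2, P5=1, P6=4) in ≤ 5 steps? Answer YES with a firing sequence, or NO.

step 1: fire t1:  (P0=2, P1=2, P2=2, P3=0, P4=2, P5=1, P6=3) → (P0=5, P1=2, P2=3, P3=0, P4=2, P5=1, P6=3)
step 2: fire t0:  (P0=5, P1=2, P2=3, P3=0, P4=2, P5=1, P6=3) → (P0=2, P1=5, P2=2, P3=0, P4=2, P5=1, P6=4)
step 3: fire t1:  (P0=2, P1=5, P2=2, P3=0, P4=2, P5=1, P6=4) → (P0=5, P1=5, P2=3, P3=0, P4=2, P5=1, P6=4)
step 4: fire t1:  (P0=5, P1=5, P2=3, P3=0, P4=2, P5=1, P6=4) → (P0=8, P1=5, P2=4, P3=0, P4=2, P5=1, P6=4)

YES — reachable via ⟨t1, t0, t1, t1⟩ (4 firings)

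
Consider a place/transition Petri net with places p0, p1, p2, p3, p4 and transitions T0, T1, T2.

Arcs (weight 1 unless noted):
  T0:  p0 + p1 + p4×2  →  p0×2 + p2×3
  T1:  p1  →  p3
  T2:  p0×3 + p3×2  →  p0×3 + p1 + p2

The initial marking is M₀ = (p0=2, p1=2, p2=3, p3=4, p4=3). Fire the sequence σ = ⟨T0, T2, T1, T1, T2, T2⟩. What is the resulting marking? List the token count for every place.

(p0=3, p1=2, p2=9, p3=0, p4=1)

step 1: fire T0:  (p0=2, p1=2, p2=3, p3=4, p4=3) → (p0=3, p1=1, p2=6, p3=4, p4=1)
step 2: fire T2:  (p0=3, p1=1, p2=6, p3=4, p4=1) → (p0=3, p1=2, p2=7, p3=2, p4=1)
step 3: fire T1:  (p0=3, p1=2, p2=7, p3=2, p4=1) → (p0=3, p1=1, p2=7, p3=3, p4=1)
step 4: fire T1:  (p0=3, p1=1, p2=7, p3=3, p4=1) → (p0=3, p1=0, p2=7, p3=4, p4=1)
step 5: fire T2:  (p0=3, p1=0, p2=7, p3=4, p4=1) → (p0=3, p1=1, p2=8, p3=2, p4=1)
step 6: fire T2:  (p0=3, p1=1, p2=8, p3=2, p4=1) → (p0=3, p1=2, p2=9, p3=0, p4=1)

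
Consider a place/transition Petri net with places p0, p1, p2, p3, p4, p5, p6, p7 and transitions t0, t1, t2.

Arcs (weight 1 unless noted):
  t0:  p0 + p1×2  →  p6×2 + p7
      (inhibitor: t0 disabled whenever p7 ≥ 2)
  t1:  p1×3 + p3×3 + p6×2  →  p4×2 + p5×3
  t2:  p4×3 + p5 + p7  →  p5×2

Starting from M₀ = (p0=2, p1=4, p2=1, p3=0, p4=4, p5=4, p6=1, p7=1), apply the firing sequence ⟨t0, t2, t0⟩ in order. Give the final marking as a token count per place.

(p0=0, p1=0, p2=1, p3=0, p4=1, p5=5, p6=5, p7=2)

step 1: fire t0:  (p0=2, p1=4, p2=1, p3=0, p4=4, p5=4, p6=1, p7=1) → (p0=1, p1=2, p2=1, p3=0, p4=4, p5=4, p6=3, p7=2)
step 2: fire t2:  (p0=1, p1=2, p2=1, p3=0, p4=4, p5=4, p6=3, p7=2) → (p0=1, p1=2, p2=1, p3=0, p4=1, p5=5, p6=3, p7=1)
step 3: fire t0:  (p0=1, p1=2, p2=1, p3=0, p4=1, p5=5, p6=3, p7=1) → (p0=0, p1=0, p2=1, p3=0, p4=1, p5=5, p6=5, p7=2)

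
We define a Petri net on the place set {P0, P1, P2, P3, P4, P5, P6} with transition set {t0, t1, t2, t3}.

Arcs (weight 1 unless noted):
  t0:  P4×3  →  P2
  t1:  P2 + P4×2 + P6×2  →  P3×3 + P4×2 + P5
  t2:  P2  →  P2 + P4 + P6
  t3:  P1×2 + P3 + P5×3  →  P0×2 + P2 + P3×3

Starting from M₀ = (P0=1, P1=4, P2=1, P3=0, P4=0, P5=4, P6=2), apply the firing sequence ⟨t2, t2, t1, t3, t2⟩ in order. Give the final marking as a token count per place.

(P0=3, P1=2, P2=1, P3=5, P4=3, P5=2, P6=3)

step 1: fire t2:  (P0=1, P1=4, P2=1, P3=0, P4=0, P5=4, P6=2) → (P0=1, P1=4, P2=1, P3=0, P4=1, P5=4, P6=3)
step 2: fire t2:  (P0=1, P1=4, P2=1, P3=0, P4=1, P5=4, P6=3) → (P0=1, P1=4, P2=1, P3=0, P4=2, P5=4, P6=4)
step 3: fire t1:  (P0=1, P1=4, P2=1, P3=0, P4=2, P5=4, P6=4) → (P0=1, P1=4, P2=0, P3=3, P4=2, P5=5, P6=2)
step 4: fire t3:  (P0=1, P1=4, P2=0, P3=3, P4=2, P5=5, P6=2) → (P0=3, P1=2, P2=1, P3=5, P4=2, P5=2, P6=2)
step 5: fire t2:  (P0=3, P1=2, P2=1, P3=5, P4=2, P5=2, P6=2) → (P0=3, P1=2, P2=1, P3=5, P4=3, P5=2, P6=3)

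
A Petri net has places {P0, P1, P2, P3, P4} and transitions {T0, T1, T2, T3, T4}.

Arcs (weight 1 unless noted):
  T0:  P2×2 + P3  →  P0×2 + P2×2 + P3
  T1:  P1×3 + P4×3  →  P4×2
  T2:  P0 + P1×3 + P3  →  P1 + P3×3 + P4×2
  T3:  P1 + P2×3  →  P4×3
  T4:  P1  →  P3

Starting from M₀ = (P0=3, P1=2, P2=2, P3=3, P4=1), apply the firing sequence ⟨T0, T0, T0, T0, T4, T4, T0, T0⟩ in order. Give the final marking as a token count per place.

(P0=15, P1=0, P2=2, P3=5, P4=1)

step 1: fire T0:  (P0=3, P1=2, P2=2, P3=3, P4=1) → (P0=5, P1=2, P2=2, P3=3, P4=1)
step 2: fire T0:  (P0=5, P1=2, P2=2, P3=3, P4=1) → (P0=7, P1=2, P2=2, P3=3, P4=1)
step 3: fire T0:  (P0=7, P1=2, P2=2, P3=3, P4=1) → (P0=9, P1=2, P2=2, P3=3, P4=1)
step 4: fire T0:  (P0=9, P1=2, P2=2, P3=3, P4=1) → (P0=11, P1=2, P2=2, P3=3, P4=1)
step 5: fire T4:  (P0=11, P1=2, P2=2, P3=3, P4=1) → (P0=11, P1=1, P2=2, P3=4, P4=1)
step 6: fire T4:  (P0=11, P1=1, P2=2, P3=4, P4=1) → (P0=11, P1=0, P2=2, P3=5, P4=1)
step 7: fire T0:  (P0=11, P1=0, P2=2, P3=5, P4=1) → (P0=13, P1=0, P2=2, P3=5, P4=1)
step 8: fire T0:  (P0=13, P1=0, P2=2, P3=5, P4=1) → (P0=15, P1=0, P2=2, P3=5, P4=1)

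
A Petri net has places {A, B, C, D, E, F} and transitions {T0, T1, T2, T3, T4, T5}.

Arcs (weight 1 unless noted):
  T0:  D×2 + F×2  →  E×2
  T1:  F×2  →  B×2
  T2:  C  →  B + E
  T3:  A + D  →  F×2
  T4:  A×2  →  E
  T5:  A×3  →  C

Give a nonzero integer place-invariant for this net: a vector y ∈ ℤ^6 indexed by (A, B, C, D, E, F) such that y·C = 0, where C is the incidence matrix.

y = (A:1, B:1, C:3, D:1, E:2, F:1)

Incidence matrix C (rows=places, cols=transitions):
       T0   T1   T2   T3   T4   T5
    A   0    0    0   -1   -2   -3
    B   0    2    1    0    0    0
    C   0    0   -1    0    0    1
    D  -2    0    0   -1    0    0
    E   2    0    1    0    1    0
    F  -2   -2    0    2    0    0

Candidate y = [1, 1, 3, 1, 2, 1]; check y·C column-wise:
  col T0: 1·0 + 1·0 + 3·0 + 1·-2 + 2·2 + 1·-2 = 0
  col T1: 1·0 + 1·2 + 3·0 + 1·0 + 2·0 + 1·-2 = 0
  col T2: 1·0 + 1·1 + 3·-1 + 1·0 + 2·1 + 1·0 = 0
  col T3: 1·-1 + 1·0 + 3·0 + 1·-1 + 2·0 + 1·2 = 0
  col T4: 1·-2 + 1·0 + 3·0 + 1·0 + 2·1 + 1·0 = 0
  col T5: 1·-3 + 1·0 + 3·1 + 1·0 + 2·0 + 1·0 = 0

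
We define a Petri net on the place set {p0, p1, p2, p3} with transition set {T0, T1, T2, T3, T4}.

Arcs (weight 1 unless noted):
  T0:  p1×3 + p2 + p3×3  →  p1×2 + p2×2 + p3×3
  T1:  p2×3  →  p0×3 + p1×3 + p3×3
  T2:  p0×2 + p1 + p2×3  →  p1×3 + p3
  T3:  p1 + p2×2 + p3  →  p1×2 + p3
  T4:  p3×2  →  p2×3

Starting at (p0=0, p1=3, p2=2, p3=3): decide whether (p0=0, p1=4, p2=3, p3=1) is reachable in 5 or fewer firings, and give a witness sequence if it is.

YES — reachable via ⟨T3, T4⟩ (2 firings)

step 1: fire T3:  (p0=0, p1=3, p2=2, p3=3) → (p0=0, p1=4, p2=0, p3=3)
step 2: fire T4:  (p0=0, p1=4, p2=0, p3=3) → (p0=0, p1=4, p2=3, p3=1)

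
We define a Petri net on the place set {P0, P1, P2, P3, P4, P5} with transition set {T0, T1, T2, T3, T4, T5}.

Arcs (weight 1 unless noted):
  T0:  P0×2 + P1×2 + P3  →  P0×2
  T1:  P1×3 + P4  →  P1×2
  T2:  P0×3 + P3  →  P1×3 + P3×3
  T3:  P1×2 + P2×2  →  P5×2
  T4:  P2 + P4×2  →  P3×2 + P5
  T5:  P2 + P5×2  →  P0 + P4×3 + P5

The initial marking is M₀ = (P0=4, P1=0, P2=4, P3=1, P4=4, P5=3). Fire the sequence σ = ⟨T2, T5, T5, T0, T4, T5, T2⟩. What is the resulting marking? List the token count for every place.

(P0=1, P1=4, P2=0, P3=6, P4=11, P5=1)

step 1: fire T2:  (P0=4, P1=0, P2=4, P3=1, P4=4, P5=3) → (P0=1, P1=3, P2=4, P3=3, P4=4, P5=3)
step 2: fire T5:  (P0=1, P1=3, P2=4, P3=3, P4=4, P5=3) → (P0=2, P1=3, P2=3, P3=3, P4=7, P5=2)
step 3: fire T5:  (P0=2, P1=3, P2=3, P3=3, P4=7, P5=2) → (P0=3, P1=3, P2=2, P3=3, P4=10, P5=1)
step 4: fire T0:  (P0=3, P1=3, P2=2, P3=3, P4=10, P5=1) → (P0=3, P1=1, P2=2, P3=2, P4=10, P5=1)
step 5: fire T4:  (P0=3, P1=1, P2=2, P3=2, P4=10, P5=1) → (P0=3, P1=1, P2=1, P3=4, P4=8, P5=2)
step 6: fire T5:  (P0=3, P1=1, P2=1, P3=4, P4=8, P5=2) → (P0=4, P1=1, P2=0, P3=4, P4=11, P5=1)
step 7: fire T2:  (P0=4, P1=1, P2=0, P3=4, P4=11, P5=1) → (P0=1, P1=4, P2=0, P3=6, P4=11, P5=1)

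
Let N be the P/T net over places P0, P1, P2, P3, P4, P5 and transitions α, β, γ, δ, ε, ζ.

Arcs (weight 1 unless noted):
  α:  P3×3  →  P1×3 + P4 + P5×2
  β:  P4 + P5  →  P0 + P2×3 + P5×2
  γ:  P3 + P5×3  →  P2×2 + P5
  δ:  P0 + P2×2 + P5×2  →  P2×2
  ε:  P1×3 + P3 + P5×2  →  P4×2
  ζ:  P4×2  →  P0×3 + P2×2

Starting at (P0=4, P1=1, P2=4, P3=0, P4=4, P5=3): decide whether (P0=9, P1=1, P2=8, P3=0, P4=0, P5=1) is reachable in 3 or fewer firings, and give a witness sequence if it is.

step 1: fire δ:  (P0=4, P1=1, P2=4, P3=0, P4=4, P5=3) → (P0=3, P1=1, P2=4, P3=0, P4=4, P5=1)
step 2: fire ζ:  (P0=3, P1=1, P2=4, P3=0, P4=4, P5=1) → (P0=6, P1=1, P2=6, P3=0, P4=2, P5=1)
step 3: fire ζ:  (P0=6, P1=1, P2=6, P3=0, P4=2, P5=1) → (P0=9, P1=1, P2=8, P3=0, P4=0, P5=1)

YES — reachable via ⟨δ, ζ, ζ⟩ (3 firings)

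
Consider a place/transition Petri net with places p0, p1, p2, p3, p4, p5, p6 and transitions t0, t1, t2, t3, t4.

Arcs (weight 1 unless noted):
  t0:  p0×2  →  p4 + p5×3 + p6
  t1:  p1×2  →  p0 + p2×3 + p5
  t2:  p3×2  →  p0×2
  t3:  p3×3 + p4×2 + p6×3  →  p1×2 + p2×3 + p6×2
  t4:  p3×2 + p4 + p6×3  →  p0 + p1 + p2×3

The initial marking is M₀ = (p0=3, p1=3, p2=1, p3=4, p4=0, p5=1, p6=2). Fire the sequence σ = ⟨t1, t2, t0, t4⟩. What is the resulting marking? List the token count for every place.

step 1: fire t1:  (p0=3, p1=3, p2=1, p3=4, p4=0, p5=1, p6=2) → (p0=4, p1=1, p2=4, p3=4, p4=0, p5=2, p6=2)
step 2: fire t2:  (p0=4, p1=1, p2=4, p3=4, p4=0, p5=2, p6=2) → (p0=6, p1=1, p2=4, p3=2, p4=0, p5=2, p6=2)
step 3: fire t0:  (p0=6, p1=1, p2=4, p3=2, p4=0, p5=2, p6=2) → (p0=4, p1=1, p2=4, p3=2, p4=1, p5=5, p6=3)
step 4: fire t4:  (p0=4, p1=1, p2=4, p3=2, p4=1, p5=5, p6=3) → (p0=5, p1=2, p2=7, p3=0, p4=0, p5=5, p6=0)

(p0=5, p1=2, p2=7, p3=0, p4=0, p5=5, p6=0)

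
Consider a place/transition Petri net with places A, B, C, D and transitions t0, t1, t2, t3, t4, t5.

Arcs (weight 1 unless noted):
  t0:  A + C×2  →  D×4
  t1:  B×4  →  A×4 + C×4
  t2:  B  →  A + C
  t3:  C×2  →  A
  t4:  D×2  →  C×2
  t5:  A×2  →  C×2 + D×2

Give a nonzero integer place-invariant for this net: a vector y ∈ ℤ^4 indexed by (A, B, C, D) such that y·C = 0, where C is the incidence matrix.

Incidence matrix C (rows=places, cols=transitions):
       t0   t1   t2   t3   t4   t5
    A  -1    4    1    1    0   -2
    B   0   -4   -1    0    0    0
    C  -2    4    1   -2    2    2
    D   4    0    0    0   -2    2

Candidate y = [2, 3, 1, 1]; check y·C column-wise:
  col t0: 2·-1 + 3·0 + 1·-2 + 1·4 = 0
  col t1: 2·4 + 3·-4 + 1·4 + 1·0 = 0
  col t2: 2·1 + 3·-1 + 1·1 + 1·0 = 0
  col t3: 2·1 + 3·0 + 1·-2 + 1·0 = 0
  col t4: 2·0 + 3·0 + 1·2 + 1·-2 = 0
  col t5: 2·-2 + 3·0 + 1·2 + 1·2 = 0

y = (A:2, B:3, C:1, D:1)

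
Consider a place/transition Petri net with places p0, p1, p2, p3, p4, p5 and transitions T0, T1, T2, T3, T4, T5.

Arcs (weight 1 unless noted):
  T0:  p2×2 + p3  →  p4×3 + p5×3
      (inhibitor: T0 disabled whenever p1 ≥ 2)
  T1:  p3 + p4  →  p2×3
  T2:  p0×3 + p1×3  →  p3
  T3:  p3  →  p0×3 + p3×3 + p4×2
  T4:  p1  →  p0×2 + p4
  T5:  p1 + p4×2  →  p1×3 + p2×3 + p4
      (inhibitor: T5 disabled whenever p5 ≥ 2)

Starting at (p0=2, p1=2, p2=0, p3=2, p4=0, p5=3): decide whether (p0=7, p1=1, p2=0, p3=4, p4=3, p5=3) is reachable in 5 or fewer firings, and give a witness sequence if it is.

YES — reachable via ⟨T3, T4⟩ (2 firings)

step 1: fire T3:  (p0=2, p1=2, p2=0, p3=2, p4=0, p5=3) → (p0=5, p1=2, p2=0, p3=4, p4=2, p5=3)
step 2: fire T4:  (p0=5, p1=2, p2=0, p3=4, p4=2, p5=3) → (p0=7, p1=1, p2=0, p3=4, p4=3, p5=3)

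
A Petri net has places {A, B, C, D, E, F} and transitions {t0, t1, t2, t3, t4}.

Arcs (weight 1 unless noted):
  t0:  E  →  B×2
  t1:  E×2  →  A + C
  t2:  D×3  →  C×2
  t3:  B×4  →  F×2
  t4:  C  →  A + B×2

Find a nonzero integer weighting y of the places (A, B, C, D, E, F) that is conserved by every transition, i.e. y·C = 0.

y = (A:1, B:1, C:3, D:2, E:2, F:2)

Incidence matrix C (rows=places, cols=transitions):
       t0   t1   t2   t3   t4
    A   0    1    0    0    1
    B   2    0    0   -4    2
    C   0    1    2    0   -1
    D   0    0   -3    0    0
    E  -1   -2    0    0    0
    F   0    0    0    2    0

Candidate y = [1, 1, 3, 2, 2, 2]; check y·C column-wise:
  col t0: 1·0 + 1·2 + 3·0 + 2·0 + 2·-1 + 2·0 = 0
  col t1: 1·1 + 1·0 + 3·1 + 2·0 + 2·-2 + 2·0 = 0
  col t2: 1·0 + 1·0 + 3·2 + 2·-3 + 2·0 + 2·0 = 0
  col t3: 1·0 + 1·-4 + 3·0 + 2·0 + 2·0 + 2·2 = 0
  col t4: 1·1 + 1·2 + 3·-1 + 2·0 + 2·0 + 2·0 = 0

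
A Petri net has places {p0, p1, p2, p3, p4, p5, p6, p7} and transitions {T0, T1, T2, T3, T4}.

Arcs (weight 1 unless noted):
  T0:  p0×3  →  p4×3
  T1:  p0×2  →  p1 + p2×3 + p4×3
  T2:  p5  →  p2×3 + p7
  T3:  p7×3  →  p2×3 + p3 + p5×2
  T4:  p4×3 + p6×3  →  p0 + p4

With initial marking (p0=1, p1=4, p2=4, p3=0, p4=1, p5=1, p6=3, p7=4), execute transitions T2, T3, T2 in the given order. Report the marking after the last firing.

(p0=1, p1=4, p2=13, p3=1, p4=1, p5=1, p6=3, p7=3)

step 1: fire T2:  (p0=1, p1=4, p2=4, p3=0, p4=1, p5=1, p6=3, p7=4) → (p0=1, p1=4, p2=7, p3=0, p4=1, p5=0, p6=3, p7=5)
step 2: fire T3:  (p0=1, p1=4, p2=7, p3=0, p4=1, p5=0, p6=3, p7=5) → (p0=1, p1=4, p2=10, p3=1, p4=1, p5=2, p6=3, p7=2)
step 3: fire T2:  (p0=1, p1=4, p2=10, p3=1, p4=1, p5=2, p6=3, p7=2) → (p0=1, p1=4, p2=13, p3=1, p4=1, p5=1, p6=3, p7=3)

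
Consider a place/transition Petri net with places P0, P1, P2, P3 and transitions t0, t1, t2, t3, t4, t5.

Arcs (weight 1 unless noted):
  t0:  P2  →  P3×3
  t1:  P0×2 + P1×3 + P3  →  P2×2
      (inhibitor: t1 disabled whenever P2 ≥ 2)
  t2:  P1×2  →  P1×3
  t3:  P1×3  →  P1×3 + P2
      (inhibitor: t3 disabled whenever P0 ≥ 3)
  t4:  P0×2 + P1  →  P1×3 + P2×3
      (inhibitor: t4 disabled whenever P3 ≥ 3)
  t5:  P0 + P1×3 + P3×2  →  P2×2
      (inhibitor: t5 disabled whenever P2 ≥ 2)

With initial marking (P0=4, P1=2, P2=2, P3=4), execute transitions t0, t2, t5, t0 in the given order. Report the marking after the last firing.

(P0=3, P1=0, P2=2, P3=8)

step 1: fire t0:  (P0=4, P1=2, P2=2, P3=4) → (P0=4, P1=2, P2=1, P3=7)
step 2: fire t2:  (P0=4, P1=2, P2=1, P3=7) → (P0=4, P1=3, P2=1, P3=7)
step 3: fire t5:  (P0=4, P1=3, P2=1, P3=7) → (P0=3, P1=0, P2=3, P3=5)
step 4: fire t0:  (P0=3, P1=0, P2=3, P3=5) → (P0=3, P1=0, P2=2, P3=8)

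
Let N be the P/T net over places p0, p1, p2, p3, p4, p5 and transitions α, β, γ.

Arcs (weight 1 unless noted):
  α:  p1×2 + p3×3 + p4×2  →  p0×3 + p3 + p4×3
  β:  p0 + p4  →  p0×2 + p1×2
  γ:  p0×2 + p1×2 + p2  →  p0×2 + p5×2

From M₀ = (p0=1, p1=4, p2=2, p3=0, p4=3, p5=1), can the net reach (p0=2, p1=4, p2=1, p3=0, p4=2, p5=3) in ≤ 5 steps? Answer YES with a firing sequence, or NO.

YES — reachable via ⟨β, γ⟩ (2 firings)

step 1: fire β:  (p0=1, p1=4, p2=2, p3=0, p4=3, p5=1) → (p0=2, p1=6, p2=2, p3=0, p4=2, p5=1)
step 2: fire γ:  (p0=2, p1=6, p2=2, p3=0, p4=2, p5=1) → (p0=2, p1=4, p2=1, p3=0, p4=2, p5=3)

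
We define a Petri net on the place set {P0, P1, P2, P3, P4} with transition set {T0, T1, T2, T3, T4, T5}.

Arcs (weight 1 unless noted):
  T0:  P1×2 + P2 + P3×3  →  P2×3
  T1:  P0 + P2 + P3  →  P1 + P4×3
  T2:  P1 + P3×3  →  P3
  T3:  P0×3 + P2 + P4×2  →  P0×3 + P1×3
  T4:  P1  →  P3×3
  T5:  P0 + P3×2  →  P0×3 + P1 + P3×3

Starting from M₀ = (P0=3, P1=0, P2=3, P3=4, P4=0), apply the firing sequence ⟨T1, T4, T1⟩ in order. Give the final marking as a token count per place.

(P0=1, P1=1, P2=1, P3=5, P4=6)

step 1: fire T1:  (P0=3, P1=0, P2=3, P3=4, P4=0) → (P0=2, P1=1, P2=2, P3=3, P4=3)
step 2: fire T4:  (P0=2, P1=1, P2=2, P3=3, P4=3) → (P0=2, P1=0, P2=2, P3=6, P4=3)
step 3: fire T1:  (P0=2, P1=0, P2=2, P3=6, P4=3) → (P0=1, P1=1, P2=1, P3=5, P4=6)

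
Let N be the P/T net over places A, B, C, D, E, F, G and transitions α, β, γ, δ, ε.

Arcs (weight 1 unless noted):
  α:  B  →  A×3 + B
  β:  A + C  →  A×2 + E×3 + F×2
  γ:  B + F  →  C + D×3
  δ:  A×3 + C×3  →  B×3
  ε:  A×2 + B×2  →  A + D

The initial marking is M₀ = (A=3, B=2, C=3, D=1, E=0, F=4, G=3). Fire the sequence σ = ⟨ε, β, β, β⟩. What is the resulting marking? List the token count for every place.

(A=5, B=0, C=0, D=2, E=9, F=10, G=3)

step 1: fire ε:  (A=3, B=2, C=3, D=1, E=0, F=4, G=3) → (A=2, B=0, C=3, D=2, E=0, F=4, G=3)
step 2: fire β:  (A=2, B=0, C=3, D=2, E=0, F=4, G=3) → (A=3, B=0, C=2, D=2, E=3, F=6, G=3)
step 3: fire β:  (A=3, B=0, C=2, D=2, E=3, F=6, G=3) → (A=4, B=0, C=1, D=2, E=6, F=8, G=3)
step 4: fire β:  (A=4, B=0, C=1, D=2, E=6, F=8, G=3) → (A=5, B=0, C=0, D=2, E=9, F=10, G=3)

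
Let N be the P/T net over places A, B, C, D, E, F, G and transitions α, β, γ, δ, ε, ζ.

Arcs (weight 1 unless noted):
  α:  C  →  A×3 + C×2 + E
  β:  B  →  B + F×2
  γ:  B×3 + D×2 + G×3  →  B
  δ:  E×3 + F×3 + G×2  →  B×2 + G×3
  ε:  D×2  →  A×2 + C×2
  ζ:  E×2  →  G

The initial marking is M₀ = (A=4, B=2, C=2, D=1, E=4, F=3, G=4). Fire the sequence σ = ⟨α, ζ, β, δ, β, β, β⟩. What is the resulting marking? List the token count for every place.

(A=7, B=4, C=3, D=1, E=0, F=8, G=6)

step 1: fire α:  (A=4, B=2, C=2, D=1, E=4, F=3, G=4) → (A=7, B=2, C=3, D=1, E=5, F=3, G=4)
step 2: fire ζ:  (A=7, B=2, C=3, D=1, E=5, F=3, G=4) → (A=7, B=2, C=3, D=1, E=3, F=3, G=5)
step 3: fire β:  (A=7, B=2, C=3, D=1, E=3, F=3, G=5) → (A=7, B=2, C=3, D=1, E=3, F=5, G=5)
step 4: fire δ:  (A=7, B=2, C=3, D=1, E=3, F=5, G=5) → (A=7, B=4, C=3, D=1, E=0, F=2, G=6)
step 5: fire β:  (A=7, B=4, C=3, D=1, E=0, F=2, G=6) → (A=7, B=4, C=3, D=1, E=0, F=4, G=6)
step 6: fire β:  (A=7, B=4, C=3, D=1, E=0, F=4, G=6) → (A=7, B=4, C=3, D=1, E=0, F=6, G=6)
step 7: fire β:  (A=7, B=4, C=3, D=1, E=0, F=6, G=6) → (A=7, B=4, C=3, D=1, E=0, F=8, G=6)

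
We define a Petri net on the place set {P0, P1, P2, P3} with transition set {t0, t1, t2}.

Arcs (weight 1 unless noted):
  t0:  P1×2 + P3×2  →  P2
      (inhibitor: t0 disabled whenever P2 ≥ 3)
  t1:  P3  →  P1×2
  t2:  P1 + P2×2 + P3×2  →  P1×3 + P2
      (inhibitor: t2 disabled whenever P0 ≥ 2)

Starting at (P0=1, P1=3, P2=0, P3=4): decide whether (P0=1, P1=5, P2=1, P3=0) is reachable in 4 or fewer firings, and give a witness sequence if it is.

YES — reachable via ⟨t0, t1, t1⟩ (3 firings)

step 1: fire t0:  (P0=1, P1=3, P2=0, P3=4) → (P0=1, P1=1, P2=1, P3=2)
step 2: fire t1:  (P0=1, P1=1, P2=1, P3=2) → (P0=1, P1=3, P2=1, P3=1)
step 3: fire t1:  (P0=1, P1=3, P2=1, P3=1) → (P0=1, P1=5, P2=1, P3=0)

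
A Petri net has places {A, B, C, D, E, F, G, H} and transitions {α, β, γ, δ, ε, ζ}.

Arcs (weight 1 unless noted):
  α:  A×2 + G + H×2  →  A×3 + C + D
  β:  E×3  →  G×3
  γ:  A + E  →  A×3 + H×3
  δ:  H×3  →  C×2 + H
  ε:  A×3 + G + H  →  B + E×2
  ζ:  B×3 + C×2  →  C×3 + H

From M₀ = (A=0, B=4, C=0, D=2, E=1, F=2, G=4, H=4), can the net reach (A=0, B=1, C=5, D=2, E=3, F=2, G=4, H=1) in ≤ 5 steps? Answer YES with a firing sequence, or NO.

NO — not reachable within 5 firings

depth 0: 1 marking
depth 1: 2 markings reached so far
depth 2: 3 markings reached so far
depth 3: 4 markings reached so far
depth 4: 4 markings reached so far
(frontier empty at depth 4; search complete)
target is not among the 4 markings reachable within 5 steps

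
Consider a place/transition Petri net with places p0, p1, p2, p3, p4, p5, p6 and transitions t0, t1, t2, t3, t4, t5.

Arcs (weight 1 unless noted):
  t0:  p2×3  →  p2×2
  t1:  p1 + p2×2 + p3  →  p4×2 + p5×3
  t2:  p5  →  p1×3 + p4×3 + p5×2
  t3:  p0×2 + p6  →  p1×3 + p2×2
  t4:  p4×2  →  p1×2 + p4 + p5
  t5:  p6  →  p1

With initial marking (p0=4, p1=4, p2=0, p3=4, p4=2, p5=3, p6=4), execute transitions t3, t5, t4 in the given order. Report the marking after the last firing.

step 1: fire t3:  (p0=4, p1=4, p2=0, p3=4, p4=2, p5=3, p6=4) → (p0=2, p1=7, p2=2, p3=4, p4=2, p5=3, p6=3)
step 2: fire t5:  (p0=2, p1=7, p2=2, p3=4, p4=2, p5=3, p6=3) → (p0=2, p1=8, p2=2, p3=4, p4=2, p5=3, p6=2)
step 3: fire t4:  (p0=2, p1=8, p2=2, p3=4, p4=2, p5=3, p6=2) → (p0=2, p1=10, p2=2, p3=4, p4=1, p5=4, p6=2)

(p0=2, p1=10, p2=2, p3=4, p4=1, p5=4, p6=2)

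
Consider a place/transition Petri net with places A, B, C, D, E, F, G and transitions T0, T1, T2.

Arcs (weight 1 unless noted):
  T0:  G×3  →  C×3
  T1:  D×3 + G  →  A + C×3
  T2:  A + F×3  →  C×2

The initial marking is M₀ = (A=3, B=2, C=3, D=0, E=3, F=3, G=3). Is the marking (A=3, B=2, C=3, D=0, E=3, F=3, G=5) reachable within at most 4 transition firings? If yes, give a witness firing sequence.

depth 0: 1 marking
depth 1: 3 markings reached so far
depth 2: 4 markings reached so far
depth 3: 4 markings reached so far
(frontier empty at depth 3; search complete)
target is not among the 4 markings reachable within 4 steps

NO — not reachable within 4 firings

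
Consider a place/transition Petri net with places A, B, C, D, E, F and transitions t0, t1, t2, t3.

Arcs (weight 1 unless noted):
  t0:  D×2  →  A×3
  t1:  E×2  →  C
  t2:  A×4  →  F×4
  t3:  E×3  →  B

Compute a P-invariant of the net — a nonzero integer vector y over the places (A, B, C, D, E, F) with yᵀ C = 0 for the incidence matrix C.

Incidence matrix C (rows=places, cols=transitions):
       t0   t1   t2   t3
    A   3    0   -4    0
    B   0    0    0    1
    C   0    1    0    0
    D  -2    0    0    0
    E   0   -2    0   -3
    F   0    0    4    0

Candidate y = [0, 3, 2, 0, 1, 0]; check y·C column-wise:
  col t0: 0·3 + 3·0 + 2·0 + 0·-2 + 1·0 = 0
  col t1: 3·0 + 2·1 + 1·-2 = 0
  col t2: 0·-4 + 3·0 + 2·0 + 1·0 + 0·4 = 0
  col t3: 3·1 + 2·0 + 1·-3 = 0

y = (A:0, B:3, C:2, D:0, E:1, F:0)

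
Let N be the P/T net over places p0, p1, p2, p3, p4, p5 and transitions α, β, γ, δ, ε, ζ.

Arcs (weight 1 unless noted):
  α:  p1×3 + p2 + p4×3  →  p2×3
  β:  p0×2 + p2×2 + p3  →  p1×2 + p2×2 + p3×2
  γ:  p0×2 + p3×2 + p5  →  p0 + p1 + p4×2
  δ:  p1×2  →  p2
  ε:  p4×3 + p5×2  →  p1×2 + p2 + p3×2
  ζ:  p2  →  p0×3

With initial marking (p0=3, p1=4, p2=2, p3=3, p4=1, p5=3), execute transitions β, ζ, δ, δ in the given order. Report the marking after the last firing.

step 1: fire β:  (p0=3, p1=4, p2=2, p3=3, p4=1, p5=3) → (p0=1, p1=6, p2=2, p3=4, p4=1, p5=3)
step 2: fire ζ:  (p0=1, p1=6, p2=2, p3=4, p4=1, p5=3) → (p0=4, p1=6, p2=1, p3=4, p4=1, p5=3)
step 3: fire δ:  (p0=4, p1=6, p2=1, p3=4, p4=1, p5=3) → (p0=4, p1=4, p2=2, p3=4, p4=1, p5=3)
step 4: fire δ:  (p0=4, p1=4, p2=2, p3=4, p4=1, p5=3) → (p0=4, p1=2, p2=3, p3=4, p4=1, p5=3)

(p0=4, p1=2, p2=3, p3=4, p4=1, p5=3)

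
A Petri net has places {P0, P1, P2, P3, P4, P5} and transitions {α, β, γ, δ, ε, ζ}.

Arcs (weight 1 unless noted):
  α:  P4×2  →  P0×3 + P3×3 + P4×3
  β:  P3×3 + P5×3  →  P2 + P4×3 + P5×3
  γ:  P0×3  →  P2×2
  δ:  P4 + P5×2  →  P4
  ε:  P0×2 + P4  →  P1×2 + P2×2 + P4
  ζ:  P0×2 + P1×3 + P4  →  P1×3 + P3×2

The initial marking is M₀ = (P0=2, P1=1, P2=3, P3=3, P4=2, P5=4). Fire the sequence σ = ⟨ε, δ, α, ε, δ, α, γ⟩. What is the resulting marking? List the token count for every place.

step 1: fire ε:  (P0=2, P1=1, P2=3, P3=3, P4=2, P5=4) → (P0=0, P1=3, P2=5, P3=3, P4=2, P5=4)
step 2: fire δ:  (P0=0, P1=3, P2=5, P3=3, P4=2, P5=4) → (P0=0, P1=3, P2=5, P3=3, P4=2, P5=2)
step 3: fire α:  (P0=0, P1=3, P2=5, P3=3, P4=2, P5=2) → (P0=3, P1=3, P2=5, P3=6, P4=3, P5=2)
step 4: fire ε:  (P0=3, P1=3, P2=5, P3=6, P4=3, P5=2) → (P0=1, P1=5, P2=7, P3=6, P4=3, P5=2)
step 5: fire δ:  (P0=1, P1=5, P2=7, P3=6, P4=3, P5=2) → (P0=1, P1=5, P2=7, P3=6, P4=3, P5=0)
step 6: fire α:  (P0=1, P1=5, P2=7, P3=6, P4=3, P5=0) → (P0=4, P1=5, P2=7, P3=9, P4=4, P5=0)
step 7: fire γ:  (P0=4, P1=5, P2=7, P3=9, P4=4, P5=0) → (P0=1, P1=5, P2=9, P3=9, P4=4, P5=0)

(P0=1, P1=5, P2=9, P3=9, P4=4, P5=0)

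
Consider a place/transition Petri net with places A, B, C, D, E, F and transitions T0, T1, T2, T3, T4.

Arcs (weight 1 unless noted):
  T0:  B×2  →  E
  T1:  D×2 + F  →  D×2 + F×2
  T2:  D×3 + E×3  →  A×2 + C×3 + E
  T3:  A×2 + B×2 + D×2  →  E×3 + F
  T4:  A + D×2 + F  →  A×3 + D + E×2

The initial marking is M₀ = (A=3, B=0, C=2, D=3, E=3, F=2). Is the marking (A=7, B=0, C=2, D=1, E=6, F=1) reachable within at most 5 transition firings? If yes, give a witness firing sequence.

NO — not reachable within 5 firings

depth 0: 1 marking
depth 1: 4 markings reached so far
depth 2: 8 markings reached so far
depth 3: 12 markings reached so far
depth 4: 16 markings reached so far
depth 5: 20 markings reached so far
target is not among the 20 markings reachable within 5 steps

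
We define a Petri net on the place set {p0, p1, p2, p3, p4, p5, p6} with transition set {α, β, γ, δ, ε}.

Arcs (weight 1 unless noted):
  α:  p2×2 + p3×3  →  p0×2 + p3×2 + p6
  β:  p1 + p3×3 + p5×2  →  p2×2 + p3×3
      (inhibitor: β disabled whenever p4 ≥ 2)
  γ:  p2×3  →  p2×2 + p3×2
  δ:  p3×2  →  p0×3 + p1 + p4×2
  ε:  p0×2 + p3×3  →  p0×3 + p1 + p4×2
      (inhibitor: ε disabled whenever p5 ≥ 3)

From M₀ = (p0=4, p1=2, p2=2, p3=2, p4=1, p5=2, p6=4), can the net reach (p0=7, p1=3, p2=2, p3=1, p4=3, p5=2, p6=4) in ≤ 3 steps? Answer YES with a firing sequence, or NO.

depth 0: 1 marking
depth 1: 2 markings reached so far
depth 2: 2 markings reached so far
(frontier empty at depth 2; search complete)
target is not among the 2 markings reachable within 3 steps

NO — not reachable within 3 firings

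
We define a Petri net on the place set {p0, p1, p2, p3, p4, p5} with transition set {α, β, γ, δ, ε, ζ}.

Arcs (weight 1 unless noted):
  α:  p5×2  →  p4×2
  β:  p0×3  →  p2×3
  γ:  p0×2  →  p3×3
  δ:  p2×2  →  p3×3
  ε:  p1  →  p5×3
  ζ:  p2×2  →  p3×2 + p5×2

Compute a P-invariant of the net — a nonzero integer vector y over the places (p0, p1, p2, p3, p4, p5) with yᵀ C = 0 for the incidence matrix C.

Incidence matrix C (rows=places, cols=transitions):
        α    β    γ    δ    ε    ζ
   p0   0   -3   -2    0    0    0
   p1   0    0    0    0   -1    0
   p2   0    3    0   -2    0   -2
   p3   0    0    3    3    0    2
   p4   2    0    0    0    0    0
   p5  -2    0    0    0    3    2

Candidate y = [3, 3, 3, 2, 1, 1]; check y·C column-wise:
  col α: 3·0 + 3·0 + 3·0 + 2·0 + 1·2 + 1·-2 = 0
  col β: 3·-3 + 3·0 + 3·3 + 2·0 + 1·0 + 1·0 = 0
  col γ: 3·-2 + 3·0 + 3·0 + 2·3 + 1·0 + 1·0 = 0
  col δ: 3·0 + 3·0 + 3·-2 + 2·3 + 1·0 + 1·0 = 0
  col ε: 3·0 + 3·-1 + 3·0 + 2·0 + 1·0 + 1·3 = 0
  col ζ: 3·0 + 3·0 + 3·-2 + 2·2 + 1·0 + 1·2 = 0

y = (p0:3, p1:3, p2:3, p3:2, p4:1, p5:1)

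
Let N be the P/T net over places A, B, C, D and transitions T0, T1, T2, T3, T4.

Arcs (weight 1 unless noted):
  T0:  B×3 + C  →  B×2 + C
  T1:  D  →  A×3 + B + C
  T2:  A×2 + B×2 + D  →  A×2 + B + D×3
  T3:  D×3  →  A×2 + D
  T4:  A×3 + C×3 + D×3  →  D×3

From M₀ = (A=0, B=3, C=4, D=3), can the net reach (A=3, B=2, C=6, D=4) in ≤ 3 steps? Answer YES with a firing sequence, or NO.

depth 0: 1 marking
depth 1: 4 markings reached so far
depth 2: 10 markings reached so far
depth 3: 22 markings reached so far
target is not among the 22 markings reachable within 3 steps

NO — not reachable within 3 firings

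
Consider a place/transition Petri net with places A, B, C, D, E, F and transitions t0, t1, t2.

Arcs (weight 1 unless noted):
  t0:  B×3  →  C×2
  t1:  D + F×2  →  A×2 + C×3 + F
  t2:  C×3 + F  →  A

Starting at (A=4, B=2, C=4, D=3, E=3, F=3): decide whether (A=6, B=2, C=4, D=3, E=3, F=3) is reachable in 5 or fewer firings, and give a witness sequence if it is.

depth 0: 1 marking
depth 1: 3 markings reached so far
depth 2: 5 markings reached so far
depth 3: 7 markings reached so far
depth 4: 7 markings reached so far
(frontier empty at depth 4; search complete)
target is not among the 7 markings reachable within 5 steps

NO — not reachable within 5 firings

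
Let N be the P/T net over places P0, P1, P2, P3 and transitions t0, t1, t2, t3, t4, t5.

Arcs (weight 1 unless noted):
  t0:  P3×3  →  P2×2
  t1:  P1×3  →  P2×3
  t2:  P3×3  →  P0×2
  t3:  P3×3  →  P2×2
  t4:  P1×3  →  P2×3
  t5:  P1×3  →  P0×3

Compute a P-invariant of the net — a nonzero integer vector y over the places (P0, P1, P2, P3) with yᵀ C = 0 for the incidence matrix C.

Incidence matrix C (rows=places, cols=transitions):
       t0   t1   t2   t3   t4   t5
   P0   0    0    2    0    0    3
   P1   0   -3    0    0   -3   -3
   P2   2    3    0    2    3    0
   P3  -3    0   -3   -3    0    0

Candidate y = [3, 3, 3, 2]; check y·C column-wise:
  col t0: 3·0 + 3·0 + 3·2 + 2·-3 = 0
  col t1: 3·0 + 3·-3 + 3·3 + 2·0 = 0
  col t2: 3·2 + 3·0 + 3·0 + 2·-3 = 0
  col t3: 3·0 + 3·0 + 3·2 + 2·-3 = 0
  col t4: 3·0 + 3·-3 + 3·3 + 2·0 = 0
  col t5: 3·3 + 3·-3 + 3·0 + 2·0 = 0

y = (P0:3, P1:3, P2:3, P3:2)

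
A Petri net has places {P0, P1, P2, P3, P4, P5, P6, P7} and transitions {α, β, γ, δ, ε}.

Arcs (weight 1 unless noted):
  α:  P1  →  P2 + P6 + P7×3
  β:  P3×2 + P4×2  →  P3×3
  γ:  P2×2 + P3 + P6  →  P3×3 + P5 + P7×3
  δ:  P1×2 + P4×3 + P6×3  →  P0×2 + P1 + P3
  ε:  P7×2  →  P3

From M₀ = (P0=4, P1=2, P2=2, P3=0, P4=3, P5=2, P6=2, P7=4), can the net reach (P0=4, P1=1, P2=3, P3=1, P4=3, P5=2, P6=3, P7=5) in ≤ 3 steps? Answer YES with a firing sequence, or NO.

YES — reachable via ⟨α, ε⟩ (2 firings)

step 1: fire α:  (P0=4, P1=2, P2=2, P3=0, P4=3, P5=2, P6=2, P7=4) → (P0=4, P1=1, P2=3, P3=0, P4=3, P5=2, P6=3, P7=7)
step 2: fire ε:  (P0=4, P1=1, P2=3, P3=0, P4=3, P5=2, P6=3, P7=7) → (P0=4, P1=1, P2=3, P3=1, P4=3, P5=2, P6=3, P7=5)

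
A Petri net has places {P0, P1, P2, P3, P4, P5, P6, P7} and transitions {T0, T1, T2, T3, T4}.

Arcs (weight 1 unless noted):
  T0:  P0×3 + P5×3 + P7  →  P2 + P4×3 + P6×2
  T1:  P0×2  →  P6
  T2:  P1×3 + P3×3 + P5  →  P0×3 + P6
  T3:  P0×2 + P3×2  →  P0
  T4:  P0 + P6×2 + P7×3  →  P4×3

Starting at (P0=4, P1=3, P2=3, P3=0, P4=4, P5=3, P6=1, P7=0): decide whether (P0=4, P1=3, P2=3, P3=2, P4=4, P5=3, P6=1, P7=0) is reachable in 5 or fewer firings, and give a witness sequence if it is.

NO — not reachable within 5 firings

depth 0: 1 marking
depth 1: 2 markings reached so far
depth 2: 3 markings reached so far
depth 3: 3 markings reached so far
(frontier empty at depth 3; search complete)
target is not among the 3 markings reachable within 5 steps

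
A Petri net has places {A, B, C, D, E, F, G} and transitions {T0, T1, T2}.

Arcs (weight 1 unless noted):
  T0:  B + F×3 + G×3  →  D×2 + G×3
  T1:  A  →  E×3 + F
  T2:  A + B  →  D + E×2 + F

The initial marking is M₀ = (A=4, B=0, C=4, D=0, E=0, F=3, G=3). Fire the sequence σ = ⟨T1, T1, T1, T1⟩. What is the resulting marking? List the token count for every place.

(A=0, B=0, C=4, D=0, E=12, F=7, G=3)

step 1: fire T1:  (A=4, B=0, C=4, D=0, E=0, F=3, G=3) → (A=3, B=0, C=4, D=0, E=3, F=4, G=3)
step 2: fire T1:  (A=3, B=0, C=4, D=0, E=3, F=4, G=3) → (A=2, B=0, C=4, D=0, E=6, F=5, G=3)
step 3: fire T1:  (A=2, B=0, C=4, D=0, E=6, F=5, G=3) → (A=1, B=0, C=4, D=0, E=9, F=6, G=3)
step 4: fire T1:  (A=1, B=0, C=4, D=0, E=9, F=6, G=3) → (A=0, B=0, C=4, D=0, E=12, F=7, G=3)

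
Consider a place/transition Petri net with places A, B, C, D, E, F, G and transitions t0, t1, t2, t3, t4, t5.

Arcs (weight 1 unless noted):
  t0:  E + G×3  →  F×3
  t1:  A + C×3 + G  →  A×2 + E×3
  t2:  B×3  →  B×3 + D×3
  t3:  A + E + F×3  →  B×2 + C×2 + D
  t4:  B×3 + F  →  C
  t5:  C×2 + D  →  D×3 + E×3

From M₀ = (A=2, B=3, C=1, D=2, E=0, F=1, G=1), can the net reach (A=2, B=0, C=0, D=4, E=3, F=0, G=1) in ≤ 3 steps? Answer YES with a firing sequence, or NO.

YES — reachable via ⟨t4, t5⟩ (2 firings)

step 1: fire t4:  (A=2, B=3, C=1, D=2, E=0, F=1, G=1) → (A=2, B=0, C=2, D=2, E=0, F=0, G=1)
step 2: fire t5:  (A=2, B=0, C=2, D=2, E=0, F=0, G=1) → (A=2, B=0, C=0, D=4, E=3, F=0, G=1)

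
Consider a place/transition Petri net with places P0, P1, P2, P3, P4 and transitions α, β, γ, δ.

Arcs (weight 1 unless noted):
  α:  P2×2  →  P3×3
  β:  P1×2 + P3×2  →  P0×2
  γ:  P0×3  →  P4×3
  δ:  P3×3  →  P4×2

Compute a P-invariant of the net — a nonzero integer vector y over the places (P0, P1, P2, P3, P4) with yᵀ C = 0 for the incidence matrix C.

y = (P0:3, P1:1, P2:3, P3:2, P4:3)

Incidence matrix C (rows=places, cols=transitions):
        α    β    γ    δ
   P0   0    2   -3    0
   P1   0   -2    0    0
   P2  -2    0    0    0
   P3   3   -2    0   -3
   P4   0    0    3    2

Candidate y = [3, 1, 3, 2, 3]; check y·C column-wise:
  col α: 3·0 + 1·0 + 3·-2 + 2·3 + 3·0 = 0
  col β: 3·2 + 1·-2 + 3·0 + 2·-2 + 3·0 = 0
  col γ: 3·-3 + 1·0 + 3·0 + 2·0 + 3·3 = 0
  col δ: 3·0 + 1·0 + 3·0 + 2·-3 + 3·2 = 0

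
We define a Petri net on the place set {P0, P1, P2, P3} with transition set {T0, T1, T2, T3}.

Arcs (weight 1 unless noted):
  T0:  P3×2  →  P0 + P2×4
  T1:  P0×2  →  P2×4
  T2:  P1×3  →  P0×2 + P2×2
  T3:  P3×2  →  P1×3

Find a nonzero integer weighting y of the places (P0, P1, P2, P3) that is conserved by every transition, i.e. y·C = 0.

y = (P0:2, P1:2, P2:1, P3:3)

Incidence matrix C (rows=places, cols=transitions):
       T0   T1   T2   T3
   P0   1   -2    2    0
   P1   0    0   -3    3
   P2   4    4    2    0
   P3  -2    0    0   -2

Candidate y = [2, 2, 1, 3]; check y·C column-wise:
  col T0: 2·1 + 2·0 + 1·4 + 3·-2 = 0
  col T1: 2·-2 + 2·0 + 1·4 + 3·0 = 0
  col T2: 2·2 + 2·-3 + 1·2 + 3·0 = 0
  col T3: 2·0 + 2·3 + 1·0 + 3·-2 = 0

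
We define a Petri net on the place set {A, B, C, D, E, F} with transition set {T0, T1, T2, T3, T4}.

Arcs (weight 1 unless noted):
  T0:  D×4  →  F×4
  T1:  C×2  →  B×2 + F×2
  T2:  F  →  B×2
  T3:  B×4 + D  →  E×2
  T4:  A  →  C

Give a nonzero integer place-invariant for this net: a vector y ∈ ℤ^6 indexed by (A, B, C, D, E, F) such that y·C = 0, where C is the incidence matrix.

y = (A:3, B:1, C:3, D:2, E:3, F:2)

Incidence matrix C (rows=places, cols=transitions):
       T0   T1   T2   T3   T4
    A   0    0    0    0   -1
    B   0    2    2   -4    0
    C   0   -2    0    0    1
    D  -4    0    0   -1    0
    E   0    0    0    2    0
    F   4    2   -1    0    0

Candidate y = [3, 1, 3, 2, 3, 2]; check y·C column-wise:
  col T0: 3·0 + 1·0 + 3·0 + 2·-4 + 3·0 + 2·4 = 0
  col T1: 3·0 + 1·2 + 3·-2 + 2·0 + 3·0 + 2·2 = 0
  col T2: 3·0 + 1·2 + 3·0 + 2·0 + 3·0 + 2·-1 = 0
  col T3: 3·0 + 1·-4 + 3·0 + 2·-1 + 3·2 + 2·0 = 0
  col T4: 3·-1 + 1·0 + 3·1 + 2·0 + 3·0 + 2·0 = 0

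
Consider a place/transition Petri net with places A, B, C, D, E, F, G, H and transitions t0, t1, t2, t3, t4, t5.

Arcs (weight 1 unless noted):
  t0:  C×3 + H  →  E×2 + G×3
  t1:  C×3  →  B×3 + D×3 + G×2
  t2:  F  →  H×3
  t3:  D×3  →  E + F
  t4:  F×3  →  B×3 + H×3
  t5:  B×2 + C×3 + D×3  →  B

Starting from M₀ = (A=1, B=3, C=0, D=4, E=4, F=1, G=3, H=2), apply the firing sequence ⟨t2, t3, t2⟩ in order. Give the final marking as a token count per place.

(A=1, B=3, C=0, D=1, E=5, F=0, G=3, H=8)

step 1: fire t2:  (A=1, B=3, C=0, D=4, E=4, F=1, G=3, H=2) → (A=1, B=3, C=0, D=4, E=4, F=0, G=3, H=5)
step 2: fire t3:  (A=1, B=3, C=0, D=4, E=4, F=0, G=3, H=5) → (A=1, B=3, C=0, D=1, E=5, F=1, G=3, H=5)
step 3: fire t2:  (A=1, B=3, C=0, D=1, E=5, F=1, G=3, H=5) → (A=1, B=3, C=0, D=1, E=5, F=0, G=3, H=8)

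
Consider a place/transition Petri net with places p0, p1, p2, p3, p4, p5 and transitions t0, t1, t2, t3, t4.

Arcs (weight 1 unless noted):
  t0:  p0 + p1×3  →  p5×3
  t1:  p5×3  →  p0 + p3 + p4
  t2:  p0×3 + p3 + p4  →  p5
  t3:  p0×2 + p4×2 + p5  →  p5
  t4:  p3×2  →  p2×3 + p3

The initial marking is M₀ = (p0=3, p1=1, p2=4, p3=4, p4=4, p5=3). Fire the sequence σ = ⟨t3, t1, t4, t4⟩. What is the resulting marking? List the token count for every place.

step 1: fire t3:  (p0=3, p1=1, p2=4, p3=4, p4=4, p5=3) → (p0=1, p1=1, p2=4, p3=4, p4=2, p5=3)
step 2: fire t1:  (p0=1, p1=1, p2=4, p3=4, p4=2, p5=3) → (p0=2, p1=1, p2=4, p3=5, p4=3, p5=0)
step 3: fire t4:  (p0=2, p1=1, p2=4, p3=5, p4=3, p5=0) → (p0=2, p1=1, p2=7, p3=4, p4=3, p5=0)
step 4: fire t4:  (p0=2, p1=1, p2=7, p3=4, p4=3, p5=0) → (p0=2, p1=1, p2=10, p3=3, p4=3, p5=0)

(p0=2, p1=1, p2=10, p3=3, p4=3, p5=0)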